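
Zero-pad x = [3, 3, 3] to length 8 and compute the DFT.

Original 3-point DFT: [9, 0, 0]
Zero-padded 8-point DFT provides frequency interpolation.

DFT_8([x, 0, ...]) = [9, 5.1213-5.1213i, -3i, 0.8787+0.8787i, 3, 0.8787-0.8787i, 3i, 5.1213+5.1213i]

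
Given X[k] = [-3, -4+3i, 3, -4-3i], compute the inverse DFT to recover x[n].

x[n] = (1/4) Σ(k=0 to 3) X[k] · e^(2πikn/4)

Computing each x[n]:
x[0] = -2
x[1] = -3
x[2] = 2
x[3] = 0

x = [-2, -3, 2, 0]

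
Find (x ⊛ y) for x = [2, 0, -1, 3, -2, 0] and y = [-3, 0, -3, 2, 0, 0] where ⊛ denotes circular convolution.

(x ⊛ y)[n] = Σ(m=0 to 5) x[m] · y[(n-m) mod 6]

Computing each output sample:
(x ⊛ y)[0] = 6
(x ⊛ y)[1] = -4
(x ⊛ y)[2] = -3
(x ⊛ y)[3] = -5
(x ⊛ y)[4] = 9
(x ⊛ y)[5] = -11

x ⊛ y = [6, -4, -3, -5, 9, -11]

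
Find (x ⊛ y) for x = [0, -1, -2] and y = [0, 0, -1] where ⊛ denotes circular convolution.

(x ⊛ y)[n] = Σ(m=0 to 2) x[m] · y[(n-m) mod 3]

Computing each output sample:
(x ⊛ y)[0] = 1
(x ⊛ y)[1] = 2
(x ⊛ y)[2] = 0

x ⊛ y = [1, 2, 0]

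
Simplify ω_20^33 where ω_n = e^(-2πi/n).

Since ω_20^20 = 1, powers reduce modulo 20.
33 mod 20 = 13
So ω_20^33 = ω_20^13 = e^(-2πi·13/20)

ω_20^33 = ω_20^13 = -0.5878+0.8090i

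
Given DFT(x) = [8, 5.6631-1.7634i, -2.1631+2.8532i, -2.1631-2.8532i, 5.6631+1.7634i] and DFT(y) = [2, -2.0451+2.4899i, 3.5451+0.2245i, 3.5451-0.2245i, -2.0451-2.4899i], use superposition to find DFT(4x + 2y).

By linearity: DFT(4x + 2y) = 4·DFT(x) + 2·DFT(y)
= 4·[8, 5.6631-1.7634i, -2.1631+2.8532i, -2.1631-2.8532i, 5.6631+1.7634i] + 2·[2, -2.0451+2.4899i, 3.5451+0.2245i, 3.5451-0.2245i, -2.0451-2.4899i]

Computing element-wise:
Z[0] = 4·(8) + 2·(2) = 36
Z[1] = 4·(5.6631-1.7634i) + 2·(-2.0451+2.4899i) = 18.5622-2.0738i
Z[2] = 4·(-2.1631+2.8532i) + 2·(3.5451+0.2245i) = -1.5622+11.8618i
Z[3] = 4·(-2.1631-2.8532i) + 2·(3.5451-0.2245i) = -1.5622-11.8618i
Z[4] = 4·(5.6631+1.7634i) + 2·(-2.0451-2.4899i) = 18.5622+2.0738i

DFT(4x + 2y) = 4·X + 2·Y = [36, 18.5622-2.0738i, -1.5622+11.8618i, -1.5622-11.8618i, 18.5622+2.0738i]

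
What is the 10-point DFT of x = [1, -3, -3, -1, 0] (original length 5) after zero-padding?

Original 5-point DFT: [-6, 3.3090+4.0287i, 2.1910-0.1388i, 2.1910+0.1388i, 3.3090-4.0287i]
Zero-padded 10-point DFT provides frequency interpolation.

DFT_10([x, 0, ...]) = [-6, -2.0451+5.5676i, 3.3090+4.0287i, 3.5451+0.5020i, 2.1910-0.1388i, 2, 2.1910+0.1388i, 3.5451-0.5020i, 3.3090-4.0287i, -2.0451-5.5676i]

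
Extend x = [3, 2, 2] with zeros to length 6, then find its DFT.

Original 3-point DFT: [7, 1, 1]
Zero-padded 6-point DFT provides frequency interpolation.

DFT_6([x, 0, ...]) = [7, 3.0000-3.4641i, 1, 3, 1, 3.0000+3.4641i]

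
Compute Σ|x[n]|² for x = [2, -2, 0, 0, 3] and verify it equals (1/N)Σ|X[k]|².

Time domain:
Σ|x[n]|² = |2|² + |-2|² + |0|² + |0|² + |3|² = 17.0000

Frequency domain:
(1/5)Σ|X[k]|² = (1/5)(|3|² + |2.3090+4.7553i|² + |1.1910+2.9389i|² + |1.1910-2.9389i|² + |2.3090-4.7553i|²) = (1/5)·85.0000 = 17.0000

Both sides agree, confirming Parseval's theorem.

Σ|x[n]|² = (1/N)Σ|X[k]|² = 17.0000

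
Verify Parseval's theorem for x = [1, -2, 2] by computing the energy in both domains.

Time domain:
Σ|x[n]|² = |1|² + |-2|² + |2|² = 9.0000

Frequency domain:
(1/3)Σ|X[k]|² = (1/3)(|1|² + |1.0000+3.4641i|² + |1.0000-3.4641i|²) = (1/3)·27.0000 = 9.0000

Both sides agree, confirming Parseval's theorem.

Σ|x[n]|² = (1/N)Σ|X[k]|² = 9.0000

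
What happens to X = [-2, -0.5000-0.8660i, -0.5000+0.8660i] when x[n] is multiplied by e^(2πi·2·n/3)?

Modulation property: DFT(ω_3^(-2n)·x[n]) = X[(k-2) mod 3], so circularly shift X by 2 positions.

X[k-2] = [-0.5000-0.8660i, -0.5000+0.8660i, -2]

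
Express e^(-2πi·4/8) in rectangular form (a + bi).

ω_8^4 = e^(-2πi·4/8)
= cos(-2π·4/8) + i·sin(-2π·4/8)
= cos(-8π/8) + i·sin(-8π/8)

ω_8^4 = cos(-8π/8) + i·sin(-8π/8) = -1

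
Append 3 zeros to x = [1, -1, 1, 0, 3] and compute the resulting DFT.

Original 5-point DFT: [4, 0.8090+3.2164i, -0.3090+3.3022i, -0.3090-3.3022i, 0.8090-3.2164i]
Zero-padded 8-point DFT provides frequency interpolation.

DFT_8([x, 0, ...]) = [4, -2.7071-0.2929i, 3+1i, -1.2929+1.7071i, 6, -1.2929-1.7071i, 3-1i, -2.7071+0.2929i]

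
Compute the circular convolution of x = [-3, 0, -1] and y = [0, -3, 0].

(x ⊛ y)[n] = Σ(m=0 to 2) x[m] · y[(n-m) mod 3]

Computing each output sample:
(x ⊛ y)[0] = 3
(x ⊛ y)[1] = 9
(x ⊛ y)[2] = 0

x ⊛ y = [3, 9, 0]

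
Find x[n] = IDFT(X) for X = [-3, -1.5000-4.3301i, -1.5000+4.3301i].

x[n] = (1/3) Σ(k=0 to 2) X[k] · e^(2πikn/3)

Computing each x[n]:
x[0] = -2
x[1] = 2
x[2] = -3

x = [-2, 2, -3]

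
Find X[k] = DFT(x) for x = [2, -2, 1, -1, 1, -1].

X[k] = Σ(n=0 to 5) x[n] · ω_6^(nk)
where ω_6 = e^(-2πi/6)

Computing each X[k]:
X[0] = 0
X[1] = 0.5000+0.8660i
X[2] = 1.5000+0.8660i
X[3] = 8
X[4] = 1.5000-0.8660i
X[5] = 0.5000-0.8660i

X = [0, 0.5000+0.8660i, 1.5000+0.8660i, 8, 1.5000-0.8660i, 0.5000-0.8660i]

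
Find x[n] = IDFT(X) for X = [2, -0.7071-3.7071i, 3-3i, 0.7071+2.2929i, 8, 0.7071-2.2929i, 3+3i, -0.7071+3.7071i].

x[n] = (1/8) Σ(k=0 to 7) X[k] · e^(2πikn/8)

Computing each x[n]:
x[0] = 2
x[1] = 0
x[2] = 2
x[3] = -1
x[4] = 2
x[5] = 0
x[6] = -1
x[7] = -2

x = [2, 0, 2, -1, 2, 0, -1, -2]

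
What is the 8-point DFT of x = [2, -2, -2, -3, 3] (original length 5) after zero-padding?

Original 5-point DFT: [-2, 6.3541+4.1675i, -0.3541+3.8900i, -0.3541-3.8900i, 6.3541-4.1675i]
Zero-padded 8-point DFT provides frequency interpolation.

DFT_8([x, 0, ...]) = [-2, -0.2929+5.5355i, 7-1i, -1.7071+1.5355i, 8, -1.7071-1.5355i, 7+1i, -0.2929-5.5355i]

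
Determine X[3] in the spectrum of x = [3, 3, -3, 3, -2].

X[3] = Σ(n=0 to 4) x[n] · ω_5^(3n) where ω_5 = e^(-2πi/5)
= (3)·ω_5^0 + (3)·ω_5^3 + (-3)·ω_5^6 + (3)·ω_5^9 + (-2)·ω_5^12

X[3] = 2.1910+8.6453i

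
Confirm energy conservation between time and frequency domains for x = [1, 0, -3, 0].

Time domain:
Σ|x[n]|² = |1|² + |0|² + |-3|² + |0|² = 10.0000

Frequency domain:
(1/4)Σ|X[k]|² = (1/4)(|-2|² + |4|² + |-2|² + |4|²) = (1/4)·40.0000 = 10.0000

Both sides agree, confirming Parseval's theorem.

Σ|x[n]|² = (1/N)Σ|X[k]|² = 10.0000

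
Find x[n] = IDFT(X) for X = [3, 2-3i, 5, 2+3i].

x[n] = (1/4) Σ(k=0 to 3) X[k] · e^(2πikn/4)

Computing each x[n]:
x[0] = 3
x[1] = 1
x[2] = 1
x[3] = -2

x = [3, 1, 1, -2]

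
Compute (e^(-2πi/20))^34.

Since ω_20^20 = 1, powers reduce modulo 20.
34 mod 20 = 14
So ω_20^34 = ω_20^14 = e^(-2πi·14/20)

ω_20^34 = ω_20^14 = -0.3090+0.9511i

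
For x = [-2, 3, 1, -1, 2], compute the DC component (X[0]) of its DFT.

X[0] = Σ(n=0 to 4) x[n] · ω_5^0 = Σ x[n]
= (-2) + (3) + (1) + (-1) + (2)

X[0] = 3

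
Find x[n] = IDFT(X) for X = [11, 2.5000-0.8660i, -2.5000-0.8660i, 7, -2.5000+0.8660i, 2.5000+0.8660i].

x[n] = (1/6) Σ(k=0 to 5) X[k] · e^(2πikn/6)

Computing each x[n]:
x[0] = 3
x[1] = 2
x[2] = 3
x[3] = -1
x[4] = 3
x[5] = 1

x = [3, 2, 3, -1, 3, 1]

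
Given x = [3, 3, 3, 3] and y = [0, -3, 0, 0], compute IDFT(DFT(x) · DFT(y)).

(x ⊛ y)[n] = Σ(m=0 to 3) x[m] · y[(n-m) mod 4]

Computing each output sample:
(x ⊛ y)[0] = -9
(x ⊛ y)[1] = -9
(x ⊛ y)[2] = -9
(x ⊛ y)[3] = -9

x ⊛ y = [-9, -9, -9, -9]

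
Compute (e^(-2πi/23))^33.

Since ω_23^23 = 1, powers reduce modulo 23.
33 mod 23 = 10
So ω_23^33 = ω_23^10 = e^(-2πi·10/23)

ω_23^33 = ω_23^10 = -0.9172-0.3984i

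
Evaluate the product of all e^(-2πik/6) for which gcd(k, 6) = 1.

The primitive 6th roots of unity are ω_6^k for k coprime to 6: k ∈ {1, 5}
Their product equals the constant term of the cyclotomic polynomial Φ_6(x) up to sign.
For n ≥ 3, the product of all primitive nth roots of unity is 1. (For n=1 it is 1; for n=2 it is -1.)

1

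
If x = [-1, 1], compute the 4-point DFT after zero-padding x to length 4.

Original 2-point DFT: [0, -2]
Zero-padded 4-point DFT provides frequency interpolation.

DFT_4([x, 0, ...]) = [0, -1-1i, -2, -1+1i]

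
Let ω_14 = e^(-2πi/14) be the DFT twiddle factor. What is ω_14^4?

ω_14^4 = e^(-2πi·4/14)
= cos(-2π·4/14) + i·sin(-2π·4/14)
= cos(-8π/14) + i·sin(-8π/14)

ω_14^4 = cos(-8π/14) + i·sin(-8π/14) = -0.2225-0.9749i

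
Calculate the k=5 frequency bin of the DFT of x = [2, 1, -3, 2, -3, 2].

X[5] = Σ(n=0 to 5) x[n] · ω_6^(5n) where ω_6 = e^(-2πi/6)
= (2)·ω_6^0 + (1)·ω_6^5 + (-3)·ω_6^10 + (2)·ω_6^15 + (-3)·ω_6^20 + (2)·ω_6^25

X[5] = 4.5000-0.8660i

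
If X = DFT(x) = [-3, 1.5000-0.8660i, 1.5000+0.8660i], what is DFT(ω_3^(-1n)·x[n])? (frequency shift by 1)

Modulation property: DFT(ω_3^(-1n)·x[n]) = X[(k-1) mod 3], so circularly shift X by 1 positions.

X[k-1] = [1.5000+0.8660i, -3, 1.5000-0.8660i]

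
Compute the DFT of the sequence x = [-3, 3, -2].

X[k] = Σ(n=0 to 2) x[n] · ω_3^(nk)
where ω_3 = e^(-2πi/3)

Computing each X[k]:
X[0] = -2
X[1] = -3.5000-4.3301i
X[2] = -3.5000+4.3301i

X = [-2, -3.5000-4.3301i, -3.5000+4.3301i]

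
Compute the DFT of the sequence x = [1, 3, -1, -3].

X[k] = Σ(n=0 to 3) x[n] · ω_4^(nk)
where ω_4 = e^(-2πi/4)

Computing each X[k]:
X[0] = 0
X[1] = 2-6i
X[2] = 0
X[3] = 2+6i

X = [0, 2-6i, 0, 2+6i]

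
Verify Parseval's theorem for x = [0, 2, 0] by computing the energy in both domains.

Time domain:
Σ|x[n]|² = |0|² + |2|² + |0|² = 4.0000

Frequency domain:
(1/3)Σ|X[k]|² = (1/3)(|2|² + |-1.0000-1.7321i|² + |-1.0000+1.7321i|²) = (1/3)·12.0000 = 4.0000

Both sides agree, confirming Parseval's theorem.

Σ|x[n]|² = (1/N)Σ|X[k]|² = 4.0000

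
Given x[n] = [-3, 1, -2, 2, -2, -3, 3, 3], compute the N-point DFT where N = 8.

X[k] = Σ(n=0 to 7) x[n] · ω_8^(nk)
where ω_8 = e^(-2πi/8)

Computing each X[k]:
X[0] = -1
X[1] = 2.5355+2.8787i
X[2] = -6+7i
X[3] = -4.5355-7.1213i
X[4] = -7
X[5] = -4.5355+7.1213i
X[6] = -6-7i
X[7] = 2.5355-2.8787i

X = [-1, 2.5355+2.8787i, -6+7i, -4.5355-7.1213i, -7, -4.5355+7.1213i, -6-7i, 2.5355-2.8787i]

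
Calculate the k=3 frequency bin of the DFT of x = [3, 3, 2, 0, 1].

X[3] = Σ(n=0 to 4) x[n] · ω_5^(3n) where ω_5 = e^(-2πi/5)
= (3)·ω_5^0 + (3)·ω_5^3 + (2)·ω_5^6 + (0)·ω_5^9 + (1)·ω_5^12

X[3] = 0.3820-0.7265i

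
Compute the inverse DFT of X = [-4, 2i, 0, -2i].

x[n] = (1/4) Σ(k=0 to 3) X[k] · e^(2πikn/4)

Computing each x[n]:
x[0] = -1
x[1] = -2
x[2] = -1
x[3] = 0

x = [-1, -2, -1, 0]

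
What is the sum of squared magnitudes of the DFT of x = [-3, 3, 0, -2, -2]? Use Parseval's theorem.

Parseval: Σ|x[n]|² = (1/N)Σ|X[k]|², so Σ|X[k]|² = N·Σ|x[n]|² = 5·26.0000

Σ|X[k]|² = N·Σ|x[n]|² = 5·26.0000 = 130.0000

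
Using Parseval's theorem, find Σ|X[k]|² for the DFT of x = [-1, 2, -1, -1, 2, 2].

Parseval: Σ|x[n]|² = (1/N)Σ|X[k]|², so Σ|X[k]|² = N·Σ|x[n]|² = 6·15.0000

Σ|X[k]|² = N·Σ|x[n]|² = 6·15.0000 = 90.0000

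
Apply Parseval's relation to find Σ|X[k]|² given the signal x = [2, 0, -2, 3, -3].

Parseval: Σ|x[n]|² = (1/N)Σ|X[k]|², so Σ|X[k]|² = N·Σ|x[n]|² = 5·26.0000

Σ|X[k]|² = N·Σ|x[n]|² = 5·26.0000 = 130.0000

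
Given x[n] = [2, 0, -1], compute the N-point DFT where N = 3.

X[k] = Σ(n=0 to 2) x[n] · ω_3^(nk)
where ω_3 = e^(-2πi/3)

Computing each X[k]:
X[0] = 1
X[1] = 2.5000-0.8660i
X[2] = 2.5000+0.8660i

X = [1, 2.5000-0.8660i, 2.5000+0.8660i]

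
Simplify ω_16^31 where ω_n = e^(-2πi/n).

Since ω_16^16 = 1, powers reduce modulo 16.
31 mod 16 = 15
So ω_16^31 = ω_16^15 = e^(-2πi·15/16)

ω_16^31 = ω_16^15 = 0.9239+0.3827i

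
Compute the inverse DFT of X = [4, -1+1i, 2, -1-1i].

x[n] = (1/4) Σ(k=0 to 3) X[k] · e^(2πikn/4)

Computing each x[n]:
x[0] = 1
x[1] = 0
x[2] = 2
x[3] = 1

x = [1, 0, 2, 1]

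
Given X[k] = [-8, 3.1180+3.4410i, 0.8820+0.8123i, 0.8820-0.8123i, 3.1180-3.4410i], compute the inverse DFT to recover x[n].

x[n] = (1/5) Σ(k=0 to 4) X[k] · e^(2πikn/5)

Computing each x[n]:
x[0] = 0
x[1] = -3
x[2] = -3
x[3] = -2
x[4] = 0

x = [0, -3, -3, -2, 0]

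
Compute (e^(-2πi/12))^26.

Since ω_12^12 = 1, powers reduce modulo 12.
26 mod 12 = 2
So ω_12^26 = ω_12^2 = e^(-2πi·2/12)

ω_12^26 = ω_12^2 = 0.5000-0.8660i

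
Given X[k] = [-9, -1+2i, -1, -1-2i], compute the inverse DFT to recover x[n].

x[n] = (1/4) Σ(k=0 to 3) X[k] · e^(2πikn/4)

Computing each x[n]:
x[0] = -3
x[1] = -3
x[2] = -2
x[3] = -1

x = [-3, -3, -2, -1]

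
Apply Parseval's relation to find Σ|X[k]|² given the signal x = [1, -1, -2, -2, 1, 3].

Parseval: Σ|x[n]|² = (1/N)Σ|X[k]|², so Σ|X[k]|² = N·Σ|x[n]|² = 6·20.0000

Σ|X[k]|² = N·Σ|x[n]|² = 6·20.0000 = 120.0000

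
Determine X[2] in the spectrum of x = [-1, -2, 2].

X[2] = Σ(n=0 to 2) x[n] · ω_3^(2n) where ω_3 = e^(-2πi/3)
= (-1)·ω_3^0 + (-2)·ω_3^2 + (2)·ω_3^4

X[2] = -1.0000-3.4641i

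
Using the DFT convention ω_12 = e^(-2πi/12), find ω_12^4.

ω_12^4 = e^(-2πi·4/12)
= cos(-2π·4/12) + i·sin(-2π·4/12)
= cos(-8π/12) + i·sin(-8π/12)

ω_12^4 = cos(-8π/12) + i·sin(-8π/12) = -0.5000-0.8660i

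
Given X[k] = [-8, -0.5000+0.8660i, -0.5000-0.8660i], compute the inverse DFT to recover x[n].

x[n] = (1/3) Σ(k=0 to 2) X[k] · e^(2πikn/3)

Computing each x[n]:
x[0] = -3
x[1] = -3
x[2] = -2

x = [-3, -3, -2]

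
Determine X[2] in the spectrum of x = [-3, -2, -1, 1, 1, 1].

X[2] = Σ(n=0 to 5) x[n] · ω_6^(2n) where ω_6 = e^(-2πi/6)
= (-3)·ω_6^0 + (-2)·ω_6^2 + (-1)·ω_6^4 + (1)·ω_6^6 + (1)·ω_6^8 + (1)·ω_6^10

X[2] = -1.5000+0.8660i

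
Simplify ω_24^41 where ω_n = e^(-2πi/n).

Since ω_24^24 = 1, powers reduce modulo 24.
41 mod 24 = 17
So ω_24^41 = ω_24^17 = e^(-2πi·17/24)

ω_24^41 = ω_24^17 = -0.2588+0.9659i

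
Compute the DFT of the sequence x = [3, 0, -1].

X[k] = Σ(n=0 to 2) x[n] · ω_3^(nk)
where ω_3 = e^(-2πi/3)

Computing each X[k]:
X[0] = 2
X[1] = 3.5000-0.8660i
X[2] = 3.5000+0.8660i

X = [2, 3.5000-0.8660i, 3.5000+0.8660i]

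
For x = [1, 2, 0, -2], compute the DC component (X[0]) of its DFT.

X[0] = Σ(n=0 to 3) x[n] · ω_4^0 = Σ x[n]
= (1) + (2) + (0) + (-2)

X[0] = 1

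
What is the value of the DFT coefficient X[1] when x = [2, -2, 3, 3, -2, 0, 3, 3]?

X[1] = Σ(n=0 to 7) x[n] · ω_8^(1n) where ω_8 = e^(-2πi/8)
= (2)·ω_8^0 + (-2)·ω_8^1 + (3)·ω_8^2 + (3)·ω_8^3 + (-2)·ω_8^4 + (0)·ω_8^5 + (3)·ω_8^6 + (3)·ω_8^7

X[1] = 2.5858+1.4142i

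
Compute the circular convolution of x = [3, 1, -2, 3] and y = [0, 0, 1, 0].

(x ⊛ y)[n] = Σ(m=0 to 3) x[m] · y[(n-m) mod 4]

Computing each output sample:
(x ⊛ y)[0] = -2
(x ⊛ y)[1] = 3
(x ⊛ y)[2] = 3
(x ⊛ y)[3] = 1

x ⊛ y = [-2, 3, 3, 1]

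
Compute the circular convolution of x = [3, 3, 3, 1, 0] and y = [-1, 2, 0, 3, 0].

(x ⊛ y)[n] = Σ(m=0 to 4) x[m] · y[(n-m) mod 5]

Computing each output sample:
(x ⊛ y)[0] = 6
(x ⊛ y)[1] = 6
(x ⊛ y)[2] = 3
(x ⊛ y)[3] = 14
(x ⊛ y)[4] = 11

x ⊛ y = [6, 6, 3, 14, 11]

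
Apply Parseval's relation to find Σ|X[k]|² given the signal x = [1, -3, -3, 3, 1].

Parseval: Σ|x[n]|² = (1/N)Σ|X[k]|², so Σ|X[k]|² = N·Σ|x[n]|² = 5·29.0000

Σ|X[k]|² = N·Σ|x[n]|² = 5·29.0000 = 145.0000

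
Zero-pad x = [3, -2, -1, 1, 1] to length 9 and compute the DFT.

Original 5-point DFT: [2, 2.6910+4.0287i, 3.8090-0.1388i, 3.8090+0.1388i, 2.6910-4.0287i]
Zero-padded 9-point DFT provides frequency interpolation.

DFT_9([x, 0, ...]) = [2, -0.1454+1.0623i, 3.8584+3.8204i, 5, 3.7870+0.1600i, 3.7870-0.1600i, 5, 3.8584-3.8204i, -0.1454-1.0623i]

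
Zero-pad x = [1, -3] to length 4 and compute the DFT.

Original 2-point DFT: [-2, 4]
Zero-padded 4-point DFT provides frequency interpolation.

DFT_4([x, 0, ...]) = [-2, 1+3i, 4, 1-3i]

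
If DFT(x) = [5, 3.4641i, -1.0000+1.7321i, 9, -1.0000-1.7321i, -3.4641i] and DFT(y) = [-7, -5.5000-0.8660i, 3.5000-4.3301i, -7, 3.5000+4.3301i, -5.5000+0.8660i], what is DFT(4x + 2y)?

By linearity: DFT(4x + 2y) = 4·DFT(x) + 2·DFT(y)
= 4·[5, 3.4641i, -1.0000+1.7321i, 9, -1.0000-1.7321i, -3.4641i] + 2·[-7, -5.5000-0.8660i, 3.5000-4.3301i, -7, 3.5000+4.3301i, -5.5000+0.8660i]

Computing element-wise:
Z[0] = 4·(5) + 2·(-7) = 6
Z[1] = 4·(3.4641i) + 2·(-5.5000-0.8660i) = -11.0000+12.1244i
Z[2] = 4·(-1.0000+1.7321i) + 2·(3.5000-4.3301i) = 3.0000-1.7318i
Z[3] = 4·(9) + 2·(-7) = 22
Z[4] = 4·(-1.0000-1.7321i) + 2·(3.5000+4.3301i) = 3.0000+1.7318i
Z[5] = 4·(-3.4641i) + 2·(-5.5000+0.8660i) = -11.0000-12.1244i

DFT(4x + 2y) = 4·X + 2·Y = [6, -11.0000+12.1244i, 3.0000-1.7318i, 22, 3.0000+1.7318i, -11.0000-12.1244i]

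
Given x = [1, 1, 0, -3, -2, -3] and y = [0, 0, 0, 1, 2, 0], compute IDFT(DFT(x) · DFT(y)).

(x ⊛ y)[n] = Σ(m=0 to 5) x[m] · y[(n-m) mod 6]

Computing each output sample:
(x ⊛ y)[0] = -3
(x ⊛ y)[1] = -8
(x ⊛ y)[2] = -7
(x ⊛ y)[3] = -5
(x ⊛ y)[4] = 3
(x ⊛ y)[5] = 2

x ⊛ y = [-3, -8, -7, -5, 3, 2]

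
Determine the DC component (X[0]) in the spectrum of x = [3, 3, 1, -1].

X[0] = Σ(n=0 to 3) x[n] · ω_4^0 = Σ x[n]
= (3) + (3) + (1) + (-1)

X[0] = 6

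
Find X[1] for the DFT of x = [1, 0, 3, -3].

X[1] = Σ(n=0 to 3) x[n] · ω_4^(1n) where ω_4 = e^(-2πi/4)
= (1)·ω_4^0 + (0)·ω_4^1 + (3)·ω_4^2 + (-3)·ω_4^3

X[1] = -2-3i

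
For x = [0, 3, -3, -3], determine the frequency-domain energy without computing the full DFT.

Parseval: Σ|x[n]|² = (1/N)Σ|X[k]|², so Σ|X[k]|² = N·Σ|x[n]|² = 4·27.0000

Σ|X[k]|² = N·Σ|x[n]|² = 4·27.0000 = 108.0000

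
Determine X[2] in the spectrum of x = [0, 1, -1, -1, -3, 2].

X[2] = Σ(n=0 to 5) x[n] · ω_6^(2n) where ω_6 = e^(-2πi/6)
= (0)·ω_6^0 + (1)·ω_6^2 + (-1)·ω_6^4 + (-1)·ω_6^6 + (-3)·ω_6^8 + (2)·ω_6^10

X[2] = -0.5000+2.5981i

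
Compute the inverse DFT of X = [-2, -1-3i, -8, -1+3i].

x[n] = (1/4) Σ(k=0 to 3) X[k] · e^(2πikn/4)

Computing each x[n]:
x[0] = -3
x[1] = 3
x[2] = -2
x[3] = 0

x = [-3, 3, -2, 0]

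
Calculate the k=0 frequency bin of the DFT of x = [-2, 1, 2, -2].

X[0] = Σ(n=0 to 3) x[n] · ω_4^0 = Σ x[n]
= (-2) + (1) + (2) + (-2)

X[0] = -1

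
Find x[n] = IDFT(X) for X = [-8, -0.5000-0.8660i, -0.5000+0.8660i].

x[n] = (1/3) Σ(k=0 to 2) X[k] · e^(2πikn/3)

Computing each x[n]:
x[0] = -3
x[1] = -2
x[2] = -3

x = [-3, -2, -3]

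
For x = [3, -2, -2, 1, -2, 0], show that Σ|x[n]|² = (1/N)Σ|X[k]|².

Time domain:
Σ|x[n]|² = |3|² + |-2|² + |-2|² + |1|² + |-2|² + |0|² = 22.0000

Frequency domain:
(1/6)Σ|X[k]|² = (1/6)(|-2|² + |3.0000+1.7321i|² + |7.0000+1.7321i|² + |0|² + |7.0000-1.7321i|² + |3.0000-1.7321i|²) = (1/6)·132.0000 = 22.0000

Both sides agree, confirming Parseval's theorem.

Σ|x[n]|² = (1/N)Σ|X[k]|² = 22.0000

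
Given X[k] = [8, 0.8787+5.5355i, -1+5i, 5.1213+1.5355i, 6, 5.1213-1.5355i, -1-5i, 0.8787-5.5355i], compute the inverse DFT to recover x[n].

x[n] = (1/8) Σ(k=0 to 7) X[k] · e^(2πikn/8)

Computing each x[n]:
x[0] = 3
x[1] = -3
x[2] = 1
x[3] = 1
x[4] = 0
x[5] = 1
x[6] = 3
x[7] = 2

x = [3, -3, 1, 1, 0, 1, 3, 2]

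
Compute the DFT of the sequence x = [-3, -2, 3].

X[k] = Σ(n=0 to 2) x[n] · ω_3^(nk)
where ω_3 = e^(-2πi/3)

Computing each X[k]:
X[0] = -2
X[1] = -3.5000+4.3301i
X[2] = -3.5000-4.3301i

X = [-2, -3.5000+4.3301i, -3.5000-4.3301i]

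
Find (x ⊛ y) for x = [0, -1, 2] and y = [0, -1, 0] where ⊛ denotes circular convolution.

(x ⊛ y)[n] = Σ(m=0 to 2) x[m] · y[(n-m) mod 3]

Computing each output sample:
(x ⊛ y)[0] = -2
(x ⊛ y)[1] = 0
(x ⊛ y)[2] = 1

x ⊛ y = [-2, 0, 1]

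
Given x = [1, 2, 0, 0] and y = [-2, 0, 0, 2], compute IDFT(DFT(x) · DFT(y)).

(x ⊛ y)[n] = Σ(m=0 to 3) x[m] · y[(n-m) mod 4]

Computing each output sample:
(x ⊛ y)[0] = 2
(x ⊛ y)[1] = -4
(x ⊛ y)[2] = 0
(x ⊛ y)[3] = 2

x ⊛ y = [2, -4, 0, 2]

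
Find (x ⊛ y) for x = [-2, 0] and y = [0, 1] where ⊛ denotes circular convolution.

(x ⊛ y)[n] = Σ(m=0 to 1) x[m] · y[(n-m) mod 2]

Computing each output sample:
(x ⊛ y)[0] = 0
(x ⊛ y)[1] = -2

x ⊛ y = [0, -2]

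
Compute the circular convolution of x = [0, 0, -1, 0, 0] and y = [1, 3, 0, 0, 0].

(x ⊛ y)[n] = Σ(m=0 to 4) x[m] · y[(n-m) mod 5]

Computing each output sample:
(x ⊛ y)[0] = 0
(x ⊛ y)[1] = 0
(x ⊛ y)[2] = -1
(x ⊛ y)[3] = -3
(x ⊛ y)[4] = 0

x ⊛ y = [0, 0, -1, -3, 0]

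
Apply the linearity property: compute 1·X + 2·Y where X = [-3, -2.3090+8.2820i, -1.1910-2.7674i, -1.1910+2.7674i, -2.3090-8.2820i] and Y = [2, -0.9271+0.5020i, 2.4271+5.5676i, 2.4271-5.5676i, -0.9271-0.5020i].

By linearity: DFT(1x + 2y) = 1·DFT(x) + 2·DFT(y)
= 1·[-3, -2.3090+8.2820i, -1.1910-2.7674i, -1.1910+2.7674i, -2.3090-8.2820i] + 2·[2, -0.9271+0.5020i, 2.4271+5.5676i, 2.4271-5.5676i, -0.9271-0.5020i]

Computing element-wise:
Z[0] = 1·(-3) + 2·(2) = 1
Z[1] = 1·(-2.3090+8.2820i) + 2·(-0.9271+0.5020i) = -4.1632+9.2860i
Z[2] = 1·(-1.1910-2.7674i) + 2·(2.4271+5.5676i) = 3.6632+8.3678i
Z[3] = 1·(-1.1910+2.7674i) + 2·(2.4271-5.5676i) = 3.6632-8.3678i
Z[4] = 1·(-2.3090-8.2820i) + 2·(-0.9271-0.5020i) = -4.1632-9.2860i

DFT(1x + 2y) = 1·X + 2·Y = [1, -4.1632+9.2860i, 3.6632+8.3678i, 3.6632-8.3678i, -4.1632-9.2860i]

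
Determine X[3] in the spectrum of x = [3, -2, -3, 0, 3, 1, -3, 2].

X[3] = Σ(n=0 to 7) x[n] · ω_8^(3n) where ω_8 = e^(-2πi/8)
= (3)·ω_8^0 + (-2)·ω_8^3 + (-3)·ω_8^6 + (0)·ω_8^9 + (3)·ω_8^12 + (1)·ω_8^15 + (-3)·ω_8^18 + (2)·ω_8^21

X[3] = 0.7071+3.5355i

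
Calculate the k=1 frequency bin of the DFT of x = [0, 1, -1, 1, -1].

X[1] = Σ(n=0 to 4) x[n] · ω_5^(1n) where ω_5 = e^(-2πi/5)
= (0)·ω_5^0 + (1)·ω_5^1 + (-1)·ω_5^2 + (1)·ω_5^3 + (-1)·ω_5^4

X[1] = -0.7265i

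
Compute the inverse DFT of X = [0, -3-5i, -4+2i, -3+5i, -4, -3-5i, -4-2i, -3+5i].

x[n] = (1/8) Σ(k=0 to 7) X[k] · e^(2πikn/8)

Computing each x[n]:
x[0] = -3
x[1] = 0
x[2] = 3
x[3] = 1
x[4] = 0
x[5] = 0
x[6] = -2
x[7] = 1

x = [-3, 0, 3, 1, 0, 0, -2, 1]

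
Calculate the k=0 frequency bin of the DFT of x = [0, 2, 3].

X[0] = Σ(n=0 to 2) x[n] · ω_3^0 = Σ x[n]
= (0) + (2) + (3)

X[0] = 5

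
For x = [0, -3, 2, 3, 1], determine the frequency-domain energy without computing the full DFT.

Parseval: Σ|x[n]|² = (1/N)Σ|X[k]|², so Σ|X[k]|² = N·Σ|x[n]|² = 5·23.0000

Σ|X[k]|² = N·Σ|x[n]|² = 5·23.0000 = 115.0000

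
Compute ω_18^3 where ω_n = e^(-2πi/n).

ω_18^3 = e^(-2πi·3/18)
= cos(-2π·3/18) + i·sin(-2π·3/18)
= cos(-6π/18) + i·sin(-6π/18)

ω_18^3 = cos(-6π/18) + i·sin(-6π/18) = 0.5000-0.8660i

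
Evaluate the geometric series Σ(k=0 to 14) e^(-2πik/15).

Sum of all nth roots of unity equals 0 for n > 1 (geometric series with r ≠ 1).

0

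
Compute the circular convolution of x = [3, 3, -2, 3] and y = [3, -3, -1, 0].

(x ⊛ y)[n] = Σ(m=0 to 3) x[m] · y[(n-m) mod 4]

Computing each output sample:
(x ⊛ y)[0] = 2
(x ⊛ y)[1] = -3
(x ⊛ y)[2] = -18
(x ⊛ y)[3] = 12

x ⊛ y = [2, -3, -18, 12]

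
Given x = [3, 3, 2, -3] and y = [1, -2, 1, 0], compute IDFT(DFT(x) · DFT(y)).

(x ⊛ y)[n] = Σ(m=0 to 3) x[m] · y[(n-m) mod 4]

Computing each output sample:
(x ⊛ y)[0] = 11
(x ⊛ y)[1] = -6
(x ⊛ y)[2] = -1
(x ⊛ y)[3] = -4

x ⊛ y = [11, -6, -1, -4]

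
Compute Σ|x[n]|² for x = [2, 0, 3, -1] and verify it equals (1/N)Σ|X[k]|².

Time domain:
Σ|x[n]|² = |2|² + |0|² + |3|² + |-1|² = 14.0000

Frequency domain:
(1/4)Σ|X[k]|² = (1/4)(|4|² + |-1-1i|² + |6|² + |-1+1i|²) = (1/4)·56.0000 = 14.0000

Both sides agree, confirming Parseval's theorem.

Σ|x[n]|² = (1/N)Σ|X[k]|² = 14.0000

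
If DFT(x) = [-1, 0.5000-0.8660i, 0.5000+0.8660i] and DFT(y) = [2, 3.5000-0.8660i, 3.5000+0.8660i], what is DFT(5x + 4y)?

By linearity: DFT(5x + 4y) = 5·DFT(x) + 4·DFT(y)
= 5·[-1, 0.5000-0.8660i, 0.5000+0.8660i] + 4·[2, 3.5000-0.8660i, 3.5000+0.8660i]

Computing element-wise:
Z[0] = 5·(-1) + 4·(2) = 3
Z[1] = 5·(0.5000-0.8660i) + 4·(3.5000-0.8660i) = 16.5000-7.7940i
Z[2] = 5·(0.5000+0.8660i) + 4·(3.5000+0.8660i) = 16.5000+7.7940i

DFT(5x + 4y) = 5·X + 4·Y = [3, 16.5000-7.7940i, 16.5000+7.7940i]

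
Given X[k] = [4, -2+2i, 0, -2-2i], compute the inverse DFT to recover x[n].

x[n] = (1/4) Σ(k=0 to 3) X[k] · e^(2πikn/4)

Computing each x[n]:
x[0] = 0
x[1] = 0
x[2] = 2
x[3] = 2

x = [0, 0, 2, 2]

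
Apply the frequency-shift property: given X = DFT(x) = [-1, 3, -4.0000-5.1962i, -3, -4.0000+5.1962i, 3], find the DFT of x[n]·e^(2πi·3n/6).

Modulation property: DFT(ω_6^(-3n)·x[n]) = X[(k-3) mod 6], so circularly shift X by 3 positions.

X[k-3] = [-3, -4.0000+5.1962i, 3, -1, 3, -4.0000-5.1962i]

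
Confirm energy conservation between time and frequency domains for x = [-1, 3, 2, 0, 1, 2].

Time domain:
Σ|x[n]|² = |-1|² + |3|² + |2|² + |0|² + |1|² + |2|² = 19.0000

Frequency domain:
(1/6)Σ|X[k]|² = (1/6)(|7|² + |-1.7321i|² + |-5|² + |-3|² + |-5|² + |1.7321i|²) = (1/6)·114.0000 = 19.0000

Both sides agree, confirming Parseval's theorem.

Σ|x[n]|² = (1/N)Σ|X[k]|² = 19.0000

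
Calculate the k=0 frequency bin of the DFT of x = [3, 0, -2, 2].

X[0] = Σ(n=0 to 3) x[n] · ω_4^0 = Σ x[n]
= (3) + (0) + (-2) + (2)

X[0] = 3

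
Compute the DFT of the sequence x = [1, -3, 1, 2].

X[k] = Σ(n=0 to 3) x[n] · ω_4^(nk)
where ω_4 = e^(-2πi/4)

Computing each X[k]:
X[0] = 1
X[1] = 5i
X[2] = 3
X[3] = -5i

X = [1, 5i, 3, -5i]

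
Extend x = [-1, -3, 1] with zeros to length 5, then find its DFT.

Original 3-point DFT: [-3, 3.4641i, -3.4641i]
Zero-padded 5-point DFT provides frequency interpolation.

DFT_5([x, 0, ...]) = [-3, -2.7361+2.2654i, 1.7361+2.7144i, 1.7361-2.7144i, -2.7361-2.2654i]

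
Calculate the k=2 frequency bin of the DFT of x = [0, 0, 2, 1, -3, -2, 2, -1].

X[2] = Σ(n=0 to 7) x[n] · ω_8^(2n) where ω_8 = e^(-2πi/8)
= (0)·ω_8^0 + (0)·ω_8^2 + (2)·ω_8^4 + (1)·ω_8^6 + (-3)·ω_8^8 + (-2)·ω_8^10 + (2)·ω_8^12 + (-1)·ω_8^14

X[2] = -7+2i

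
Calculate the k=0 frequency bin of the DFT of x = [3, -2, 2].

X[0] = Σ(n=0 to 2) x[n] · ω_3^0 = Σ x[n]
= (3) + (-2) + (2)

X[0] = 3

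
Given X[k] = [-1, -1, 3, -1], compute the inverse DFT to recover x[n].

x[n] = (1/4) Σ(k=0 to 3) X[k] · e^(2πikn/4)

Computing each x[n]:
x[0] = 0
x[1] = -1
x[2] = 1
x[3] = -1

x = [0, -1, 1, -1]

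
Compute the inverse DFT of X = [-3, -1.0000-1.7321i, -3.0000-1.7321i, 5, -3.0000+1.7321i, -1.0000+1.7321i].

x[n] = (1/6) Σ(k=0 to 5) X[k] · e^(2πikn/6)

Computing each x[n]:
x[0] = -1
x[1] = 0
x[2] = 1
x[3] = -2
x[4] = 1
x[5] = -2

x = [-1, 0, 1, -2, 1, -2]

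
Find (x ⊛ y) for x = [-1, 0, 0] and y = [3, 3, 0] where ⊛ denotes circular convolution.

(x ⊛ y)[n] = Σ(m=0 to 2) x[m] · y[(n-m) mod 3]

Computing each output sample:
(x ⊛ y)[0] = -3
(x ⊛ y)[1] = -3
(x ⊛ y)[2] = 0

x ⊛ y = [-3, -3, 0]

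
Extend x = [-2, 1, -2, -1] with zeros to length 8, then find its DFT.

Original 4-point DFT: [-4, -2i, -4, 2i]
Zero-padded 8-point DFT provides frequency interpolation.

DFT_8([x, 0, ...]) = [-4, -0.5858+2.0000i, -2i, -3.4142-2.0000i, -4, -3.4142+2.0000i, 2i, -0.5858-2.0000i]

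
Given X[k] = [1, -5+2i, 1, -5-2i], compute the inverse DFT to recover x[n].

x[n] = (1/4) Σ(k=0 to 3) X[k] · e^(2πikn/4)

Computing each x[n]:
x[0] = -2
x[1] = -1
x[2] = 3
x[3] = 1

x = [-2, -1, 3, 1]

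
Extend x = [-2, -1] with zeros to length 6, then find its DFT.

Original 2-point DFT: [-3, -1]
Zero-padded 6-point DFT provides frequency interpolation.

DFT_6([x, 0, ...]) = [-3, -2.5000+0.8660i, -1.5000+0.8660i, -1, -1.5000-0.8660i, -2.5000-0.8660i]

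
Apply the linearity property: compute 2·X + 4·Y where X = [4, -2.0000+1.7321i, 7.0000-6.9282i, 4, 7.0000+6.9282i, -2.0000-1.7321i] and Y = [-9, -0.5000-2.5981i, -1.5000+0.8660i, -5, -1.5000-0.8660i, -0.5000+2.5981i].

By linearity: DFT(2x + 4y) = 2·DFT(x) + 4·DFT(y)
= 2·[4, -2.0000+1.7321i, 7.0000-6.9282i, 4, 7.0000+6.9282i, -2.0000-1.7321i] + 4·[-9, -0.5000-2.5981i, -1.5000+0.8660i, -5, -1.5000-0.8660i, -0.5000+2.5981i]

Computing element-wise:
Z[0] = 2·(4) + 4·(-9) = -28
Z[1] = 2·(-2.0000+1.7321i) + 4·(-0.5000-2.5981i) = -6.0000-6.9282i
Z[2] = 2·(7.0000-6.9282i) + 4·(-1.5000+0.8660i) = 8.0000-10.3924i
Z[3] = 2·(4) + 4·(-5) = -12
Z[4] = 2·(7.0000+6.9282i) + 4·(-1.5000-0.8660i) = 8.0000+10.3924i
Z[5] = 2·(-2.0000-1.7321i) + 4·(-0.5000+2.5981i) = -6.0000+6.9282i

DFT(2x + 4y) = 2·X + 4·Y = [-28, -6.0000-6.9282i, 8.0000-10.3924i, -12, 8.0000+10.3924i, -6.0000+6.9282i]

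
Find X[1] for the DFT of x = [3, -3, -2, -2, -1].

X[1] = Σ(n=0 to 4) x[n] · ω_5^(1n) where ω_5 = e^(-2πi/5)
= (3)·ω_5^0 + (-3)·ω_5^1 + (-2)·ω_5^2 + (-2)·ω_5^3 + (-1)·ω_5^4

X[1] = 5.0000+1.9021i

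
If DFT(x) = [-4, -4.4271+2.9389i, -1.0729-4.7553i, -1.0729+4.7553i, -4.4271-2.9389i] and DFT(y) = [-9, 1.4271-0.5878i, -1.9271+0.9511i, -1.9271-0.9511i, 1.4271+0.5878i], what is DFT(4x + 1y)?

By linearity: DFT(4x + 1y) = 4·DFT(x) + 1·DFT(y)
= 4·[-4, -4.4271+2.9389i, -1.0729-4.7553i, -1.0729+4.7553i, -4.4271-2.9389i] + 1·[-9, 1.4271-0.5878i, -1.9271+0.9511i, -1.9271-0.9511i, 1.4271+0.5878i]

Computing element-wise:
Z[0] = 4·(-4) + 1·(-9) = -25
Z[1] = 4·(-4.4271+2.9389i) + 1·(1.4271-0.5878i) = -16.2813+11.1678i
Z[2] = 4·(-1.0729-4.7553i) + 1·(-1.9271+0.9511i) = -6.2187-18.0701i
Z[3] = 4·(-1.0729+4.7553i) + 1·(-1.9271-0.9511i) = -6.2187+18.0701i
Z[4] = 4·(-4.4271-2.9389i) + 1·(1.4271+0.5878i) = -16.2813-11.1678i

DFT(4x + 1y) = 4·X + 1·Y = [-25, -16.2813+11.1678i, -6.2187-18.0701i, -6.2187+18.0701i, -16.2813-11.1678i]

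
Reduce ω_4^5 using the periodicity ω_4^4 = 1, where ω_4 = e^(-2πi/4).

Since ω_4^4 = 1, powers reduce modulo 4.
5 mod 4 = 1
So ω_4^5 = ω_4^1 = e^(-2πi·1/4)

ω_4^5 = ω_4^1 = -1i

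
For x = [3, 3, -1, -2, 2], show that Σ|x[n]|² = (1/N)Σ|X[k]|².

Time domain:
Σ|x[n]|² = |3|² + |3|² + |-1|² + |-2|² + |2|² = 27.0000

Frequency domain:
(1/5)Σ|X[k]|² = (1/5)(|5|² + |6.9721-1.5388i|² + |-1.9721+0.3633i|² + |-1.9721-0.3633i|² + |6.9721+1.5388i|²) = (1/5)·135.0000 = 27.0000

Both sides agree, confirming Parseval's theorem.

Σ|x[n]|² = (1/N)Σ|X[k]|² = 27.0000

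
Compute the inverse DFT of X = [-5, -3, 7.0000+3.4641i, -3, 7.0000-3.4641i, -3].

x[n] = (1/6) Σ(k=0 to 5) X[k] · e^(2πikn/6)

Computing each x[n]:
x[0] = 0
x[1] = -3
x[2] = -1
x[3] = 3
x[4] = -3
x[5] = -1

x = [0, -3, -1, 3, -3, -1]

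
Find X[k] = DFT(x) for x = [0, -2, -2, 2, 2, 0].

X[k] = Σ(n=0 to 5) x[n] · ω_6^(nk)
where ω_6 = e^(-2πi/6)

Computing each X[k]:
X[0] = 0
X[1] = -3.0000+5.1962i
X[2] = 3.0000-1.7321i
X[3] = 0
X[4] = 3.0000+1.7321i
X[5] = -3.0000-5.1962i

X = [0, -3.0000+5.1962i, 3.0000-1.7321i, 0, 3.0000+1.7321i, -3.0000-5.1962i]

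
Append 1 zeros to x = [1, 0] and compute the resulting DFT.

Original 2-point DFT: [1, 1]
Zero-padded 3-point DFT provides frequency interpolation.

DFT_3([x, 0, ...]) = [1, 1, 1]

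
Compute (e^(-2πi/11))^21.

Since ω_11^11 = 1, powers reduce modulo 11.
21 mod 11 = 10
So ω_11^21 = ω_11^10 = e^(-2πi·10/11)

ω_11^21 = ω_11^10 = 0.8413+0.5406i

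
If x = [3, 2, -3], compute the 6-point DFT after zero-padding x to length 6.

Original 3-point DFT: [2, 3.5000-4.3301i, 3.5000+4.3301i]
Zero-padded 6-point DFT provides frequency interpolation.

DFT_6([x, 0, ...]) = [2, 5.5000+0.8660i, 3.5000-4.3301i, -2, 3.5000+4.3301i, 5.5000-0.8660i]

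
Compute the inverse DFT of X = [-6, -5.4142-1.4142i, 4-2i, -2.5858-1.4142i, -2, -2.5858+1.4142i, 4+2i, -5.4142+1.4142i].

x[n] = (1/8) Σ(k=0 to 7) X[k] · e^(2πikn/8)

Computing each x[n]:
x[0] = -2
x[1] = 0
x[2] = -2
x[3] = 0
x[4] = 2
x[5] = 0
x[6] = -2
x[7] = -2

x = [-2, 0, -2, 0, 2, 0, -2, -2]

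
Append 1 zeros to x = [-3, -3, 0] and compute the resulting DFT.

Original 3-point DFT: [-6, -1.5000+2.5981i, -1.5000-2.5981i]
Zero-padded 4-point DFT provides frequency interpolation.

DFT_4([x, 0, ...]) = [-6, -3+3i, 0, -3-3i]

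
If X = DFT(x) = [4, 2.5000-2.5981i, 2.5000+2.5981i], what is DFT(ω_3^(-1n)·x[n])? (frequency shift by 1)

Modulation property: DFT(ω_3^(-1n)·x[n]) = X[(k-1) mod 3], so circularly shift X by 1 positions.

X[k-1] = [2.5000+2.5981i, 4, 2.5000-2.5981i]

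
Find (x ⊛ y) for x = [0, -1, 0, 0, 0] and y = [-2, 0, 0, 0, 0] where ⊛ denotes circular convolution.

(x ⊛ y)[n] = Σ(m=0 to 4) x[m] · y[(n-m) mod 5]

Computing each output sample:
(x ⊛ y)[0] = 0
(x ⊛ y)[1] = 2
(x ⊛ y)[2] = 0
(x ⊛ y)[3] = 0
(x ⊛ y)[4] = 0

x ⊛ y = [0, 2, 0, 0, 0]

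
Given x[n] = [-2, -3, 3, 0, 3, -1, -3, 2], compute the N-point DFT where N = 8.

X[k] = Σ(n=0 to 7) x[n] · ω_8^(nk)
where ω_8 = e^(-2πi/8)

Computing each X[k]:
X[0] = -1
X[1] = -5.0000-3.1716i
X[2] = 1+6i
X[3] = -5.0000+8.8284i
X[4] = 3
X[5] = -5.0000-8.8284i
X[6] = 1-6i
X[7] = -5.0000+3.1716i

X = [-1, -5.0000-3.1716i, 1+6i, -5.0000+8.8284i, 3, -5.0000-8.8284i, 1-6i, -5.0000+3.1716i]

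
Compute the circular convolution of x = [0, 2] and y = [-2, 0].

(x ⊛ y)[n] = Σ(m=0 to 1) x[m] · y[(n-m) mod 2]

Computing each output sample:
(x ⊛ y)[0] = 0
(x ⊛ y)[1] = -4

x ⊛ y = [0, -4]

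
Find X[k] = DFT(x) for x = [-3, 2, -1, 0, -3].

X[k] = Σ(n=0 to 4) x[n] · ω_5^(nk)
where ω_5 = e^(-2πi/5)

Computing each X[k]:
X[0] = -5
X[1] = -2.5000-4.1675i
X[2] = -2.5000-3.8900i
X[3] = -2.5000+3.8900i
X[4] = -2.5000+4.1675i

X = [-5, -2.5000-4.1675i, -2.5000-3.8900i, -2.5000+3.8900i, -2.5000+4.1675i]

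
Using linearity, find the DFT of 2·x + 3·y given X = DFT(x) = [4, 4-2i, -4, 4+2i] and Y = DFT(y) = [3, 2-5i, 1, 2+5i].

By linearity: DFT(2x + 3y) = 2·DFT(x) + 3·DFT(y)
= 2·[4, 4-2i, -4, 4+2i] + 3·[3, 2-5i, 1, 2+5i]

Computing element-wise:
Z[0] = 2·(4) + 3·(3) = 17
Z[1] = 2·(4-2i) + 3·(2-5i) = 14-19i
Z[2] = 2·(-4) + 3·(1) = -5
Z[3] = 2·(4+2i) + 3·(2+5i) = 14+19i

DFT(2x + 3y) = 2·X + 3·Y = [17, 14-19i, -5, 14+19i]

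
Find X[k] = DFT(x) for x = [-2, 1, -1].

X[k] = Σ(n=0 to 2) x[n] · ω_3^(nk)
where ω_3 = e^(-2πi/3)

Computing each X[k]:
X[0] = -2
X[1] = -2.0000-1.7321i
X[2] = -2.0000+1.7321i

X = [-2, -2.0000-1.7321i, -2.0000+1.7321i]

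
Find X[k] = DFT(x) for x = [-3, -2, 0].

X[k] = Σ(n=0 to 2) x[n] · ω_3^(nk)
where ω_3 = e^(-2πi/3)

Computing each X[k]:
X[0] = -5
X[1] = -2.0000+1.7321i
X[2] = -2.0000-1.7321i

X = [-5, -2.0000+1.7321i, -2.0000-1.7321i]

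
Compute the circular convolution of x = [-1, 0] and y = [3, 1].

(x ⊛ y)[n] = Σ(m=0 to 1) x[m] · y[(n-m) mod 2]

Computing each output sample:
(x ⊛ y)[0] = -3
(x ⊛ y)[1] = -1

x ⊛ y = [-3, -1]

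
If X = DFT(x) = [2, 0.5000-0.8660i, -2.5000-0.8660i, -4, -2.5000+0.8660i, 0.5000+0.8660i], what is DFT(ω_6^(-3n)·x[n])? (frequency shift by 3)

Modulation property: DFT(ω_6^(-3n)·x[n]) = X[(k-3) mod 6], so circularly shift X by 3 positions.

X[k-3] = [-4, -2.5000+0.8660i, 0.5000+0.8660i, 2, 0.5000-0.8660i, -2.5000-0.8660i]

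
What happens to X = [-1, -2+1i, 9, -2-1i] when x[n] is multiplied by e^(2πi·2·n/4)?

Modulation property: DFT(ω_4^(-2n)·x[n]) = X[(k-2) mod 4], so circularly shift X by 2 positions.

X[k-2] = [9, -2-1i, -1, -2+1i]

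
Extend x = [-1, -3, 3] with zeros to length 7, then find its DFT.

Original 3-point DFT: [-1, -1.0000+5.1962i, -1.0000-5.1962i]
Zero-padded 7-point DFT provides frequency interpolation.

DFT_7([x, 0, ...]) = [-1, -3.5380-0.5793i, -3.0353+4.2264i, 3.5734+3.6471i, 3.5734-3.6471i, -3.0353-4.2264i, -3.5380+0.5793i]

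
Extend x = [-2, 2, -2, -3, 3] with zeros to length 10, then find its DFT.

Original 5-point DFT: [-2, 3.5902+0.3633i, -7.5902+1.5388i, -7.5902-1.5388i, 3.5902-0.3633i]
Zero-padded 10-point DFT provides frequency interpolation.

DFT_10([x, 0, ...]) = [-2, -2.5000+1.8164i, 3.5902+0.3633i, -2.5000-7.6942i, -7.5902+1.5388i, 0, -7.5902-1.5388i, -2.5000+7.6942i, 3.5902-0.3633i, -2.5000-1.8164i]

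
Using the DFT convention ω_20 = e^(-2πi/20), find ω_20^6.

ω_20^6 = e^(-2πi·6/20)
= cos(-2π·6/20) + i·sin(-2π·6/20)
= cos(-12π/20) + i·sin(-12π/20)

ω_20^6 = cos(-12π/20) + i·sin(-12π/20) = -0.3090-0.9511i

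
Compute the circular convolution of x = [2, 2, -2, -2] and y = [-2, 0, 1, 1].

(x ⊛ y)[n] = Σ(m=0 to 3) x[m] · y[(n-m) mod 4]

Computing each output sample:
(x ⊛ y)[0] = -4
(x ⊛ y)[1] = -8
(x ⊛ y)[2] = 4
(x ⊛ y)[3] = 8

x ⊛ y = [-4, -8, 4, 8]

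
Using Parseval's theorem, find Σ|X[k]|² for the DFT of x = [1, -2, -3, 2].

Parseval: Σ|x[n]|² = (1/N)Σ|X[k]|², so Σ|X[k]|² = N·Σ|x[n]|² = 4·18.0000

Σ|X[k]|² = N·Σ|x[n]|² = 4·18.0000 = 72.0000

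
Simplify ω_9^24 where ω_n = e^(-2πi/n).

Since ω_9^9 = 1, powers reduce modulo 9.
24 mod 9 = 6
So ω_9^24 = ω_9^6 = e^(-2πi·6/9)

ω_9^24 = ω_9^6 = -0.5000+0.8660i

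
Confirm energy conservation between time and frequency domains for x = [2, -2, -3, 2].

Time domain:
Σ|x[n]|² = |2|² + |-2|² + |-3|² + |2|² = 21.0000

Frequency domain:
(1/4)Σ|X[k]|² = (1/4)(|-1|² + |5+4i|² + |-1|² + |5-4i|²) = (1/4)·84.0000 = 21.0000

Both sides agree, confirming Parseval's theorem.

Σ|x[n]|² = (1/N)Σ|X[k]|² = 21.0000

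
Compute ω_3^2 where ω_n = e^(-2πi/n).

ω_3^2 = e^(-2πi·2/3)
= cos(-2π·2/3) + i·sin(-2π·2/3)
= cos(-4π/3) + i·sin(-4π/3)

ω_3^2 = cos(-4π/3) + i·sin(-4π/3) = -0.5000+0.8660i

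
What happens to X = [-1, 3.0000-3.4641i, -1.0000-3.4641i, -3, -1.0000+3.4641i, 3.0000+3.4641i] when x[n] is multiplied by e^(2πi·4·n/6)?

Modulation property: DFT(ω_6^(-4n)·x[n]) = X[(k-4) mod 6], so circularly shift X by 4 positions.

X[k-4] = [-1.0000-3.4641i, -3, -1.0000+3.4641i, 3.0000+3.4641i, -1, 3.0000-3.4641i]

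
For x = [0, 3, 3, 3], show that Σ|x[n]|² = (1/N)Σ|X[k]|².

Time domain:
Σ|x[n]|² = |0|² + |3|² + |3|² + |3|² = 27.0000

Frequency domain:
(1/4)Σ|X[k]|² = (1/4)(|9|² + |-3|² + |-3|² + |-3|²) = (1/4)·108.0000 = 27.0000

Both sides agree, confirming Parseval's theorem.

Σ|x[n]|² = (1/N)Σ|X[k]|² = 27.0000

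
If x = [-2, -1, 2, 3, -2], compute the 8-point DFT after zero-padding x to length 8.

Original 5-point DFT: [0, -6.9721-0.3633i, 1.9721-1.5388i, 1.9721+1.5388i, -6.9721+0.3633i]
Zero-padded 8-point DFT provides frequency interpolation.

DFT_8([x, 0, ...]) = [0, -2.8284-3.4142i, -6+4i, 2.8284+0.5858i, -4, 2.8284-0.5858i, -6-4i, -2.8284+3.4142i]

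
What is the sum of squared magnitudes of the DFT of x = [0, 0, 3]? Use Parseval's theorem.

Parseval: Σ|x[n]|² = (1/N)Σ|X[k]|², so Σ|X[k]|² = N·Σ|x[n]|² = 3·9.0000

Σ|X[k]|² = N·Σ|x[n]|² = 3·9.0000 = 27.0000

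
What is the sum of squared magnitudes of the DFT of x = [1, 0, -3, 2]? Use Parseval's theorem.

Parseval: Σ|x[n]|² = (1/N)Σ|X[k]|², so Σ|X[k]|² = N·Σ|x[n]|² = 4·14.0000

Σ|X[k]|² = N·Σ|x[n]|² = 4·14.0000 = 56.0000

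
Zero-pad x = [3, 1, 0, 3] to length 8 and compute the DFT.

Original 4-point DFT: [7, 3+2i, -1, 3-2i]
Zero-padded 8-point DFT provides frequency interpolation.

DFT_8([x, 0, ...]) = [7, 1.5858-2.8284i, 3+2i, 4.4142-2.8284i, -1, 4.4142+2.8284i, 3-2i, 1.5858+2.8284i]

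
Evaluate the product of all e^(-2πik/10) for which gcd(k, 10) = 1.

The primitive 10th roots of unity are ω_10^k for k coprime to 10: k ∈ {1, 3, 7, 9}
Their product equals the constant term of the cyclotomic polynomial Φ_10(x) up to sign.
For n ≥ 3, the product of all primitive nth roots of unity is 1. (For n=1 it is 1; for n=2 it is -1.)

1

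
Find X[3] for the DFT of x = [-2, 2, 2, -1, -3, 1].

X[3] = Σ(n=0 to 5) x[n] · ω_6^(3n) where ω_6 = e^(-2πi/6)
= (-2)·ω_6^0 + (2)·ω_6^3 + (2)·ω_6^6 + (-1)·ω_6^9 + (-3)·ω_6^12 + (1)·ω_6^15

X[3] = -5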